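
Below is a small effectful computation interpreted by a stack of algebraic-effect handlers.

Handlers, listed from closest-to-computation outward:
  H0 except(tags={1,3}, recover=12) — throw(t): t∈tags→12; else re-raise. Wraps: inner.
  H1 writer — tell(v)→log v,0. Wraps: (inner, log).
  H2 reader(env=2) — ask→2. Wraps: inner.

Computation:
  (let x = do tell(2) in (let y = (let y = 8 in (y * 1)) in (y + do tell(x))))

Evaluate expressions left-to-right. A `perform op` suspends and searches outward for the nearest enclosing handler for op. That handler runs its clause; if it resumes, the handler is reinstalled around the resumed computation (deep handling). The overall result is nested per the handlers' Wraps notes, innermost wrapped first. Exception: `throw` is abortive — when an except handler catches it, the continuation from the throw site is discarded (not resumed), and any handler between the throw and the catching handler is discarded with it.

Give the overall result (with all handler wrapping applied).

Answer: (8, (2, 0))

Step-by-step:
tell(2) @ H1 ⇒ log+=2
tell(0) @ H1 ⇒ log+=0
H0 returns 8
H1 returns (8, (2, 0))
H2 returns (8, (2, 0))
= (8, (2, 0))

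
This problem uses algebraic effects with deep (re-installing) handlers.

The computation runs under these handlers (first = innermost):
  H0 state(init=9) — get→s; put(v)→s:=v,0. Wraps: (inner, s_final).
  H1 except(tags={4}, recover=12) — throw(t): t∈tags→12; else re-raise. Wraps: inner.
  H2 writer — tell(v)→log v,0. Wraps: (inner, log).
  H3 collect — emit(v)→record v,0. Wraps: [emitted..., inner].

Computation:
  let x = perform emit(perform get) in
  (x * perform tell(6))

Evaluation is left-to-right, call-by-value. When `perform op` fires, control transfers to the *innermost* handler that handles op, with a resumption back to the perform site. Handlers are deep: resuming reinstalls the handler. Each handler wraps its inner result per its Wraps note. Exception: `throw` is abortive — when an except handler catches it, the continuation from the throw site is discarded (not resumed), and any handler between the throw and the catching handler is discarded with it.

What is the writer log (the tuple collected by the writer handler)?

Working:
get @ H0 ⇒ 9
emit(9) @ H3 ⇒ out+=9
tell(6) @ H2 ⇒ log+=6
H0 returns (0, 9)
H1 returns (0, 9)
H2 returns ((0, 9), (6))
H3 returns [9, ((0, 9), (6))]
= [9, ((0, 9), (6))]

Answer: (6)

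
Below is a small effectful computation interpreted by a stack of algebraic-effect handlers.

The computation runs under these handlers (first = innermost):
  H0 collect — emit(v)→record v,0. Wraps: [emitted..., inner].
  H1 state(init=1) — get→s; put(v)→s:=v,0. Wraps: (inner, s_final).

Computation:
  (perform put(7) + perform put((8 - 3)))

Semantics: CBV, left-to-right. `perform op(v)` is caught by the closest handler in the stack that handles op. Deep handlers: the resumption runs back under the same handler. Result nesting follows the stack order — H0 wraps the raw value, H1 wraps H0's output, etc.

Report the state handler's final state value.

Step-by-step:
put(7) @ H1 ⇒ s:=7
put(5) @ H1 ⇒ s:=5
H0 returns [0]
H1 returns ([0], 5)
= ([0], 5)

Answer: 5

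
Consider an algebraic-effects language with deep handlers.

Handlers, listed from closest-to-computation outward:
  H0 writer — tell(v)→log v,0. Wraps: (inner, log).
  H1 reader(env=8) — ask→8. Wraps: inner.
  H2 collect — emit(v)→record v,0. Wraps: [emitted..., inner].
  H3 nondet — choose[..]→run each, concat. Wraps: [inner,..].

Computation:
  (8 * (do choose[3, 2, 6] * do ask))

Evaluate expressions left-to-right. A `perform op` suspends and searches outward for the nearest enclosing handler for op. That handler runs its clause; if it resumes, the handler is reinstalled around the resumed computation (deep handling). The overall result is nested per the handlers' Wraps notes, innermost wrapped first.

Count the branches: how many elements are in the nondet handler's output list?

Answer: 3

Evaluation trace:
choose[3, 2, 6] @ H3
  branch[0] choose=3:
    ask @ H1 ⇒ 8
    H0 returns (192, ())
    H1 returns (192, ())
    H2 returns [(192, ())]
    H3 returns [[(192, ())]]
  branch[1] choose=2:
    ask @ H1 ⇒ 8
    H0 returns (128, ())
    H1 returns (128, ())
    H2 returns [(128, ())]
    H3 returns [[(128, ())]]
  branch[2] choose=6:
    ask @ H1 ⇒ 8
    H0 returns (384, ())
    H1 returns (384, ())
    H2 returns [(384, ())]
    H3 returns [[(384, ())]]
= [[(192, ())], [(128, ())], [(384, ())]]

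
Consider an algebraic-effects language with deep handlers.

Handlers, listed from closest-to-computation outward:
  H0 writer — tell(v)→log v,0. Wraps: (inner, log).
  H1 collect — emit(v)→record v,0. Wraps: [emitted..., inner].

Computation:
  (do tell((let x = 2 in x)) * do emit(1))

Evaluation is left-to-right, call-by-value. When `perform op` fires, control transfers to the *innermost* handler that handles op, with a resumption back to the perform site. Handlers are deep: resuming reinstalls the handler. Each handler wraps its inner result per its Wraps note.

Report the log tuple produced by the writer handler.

Answer: (2)

Evaluation trace:
tell(2) @ H0 ⇒ log+=2
emit(1) @ H1 ⇒ out+=1
H0 returns (0, (2))
H1 returns [1, (0, (2))]
= [1, (0, (2))]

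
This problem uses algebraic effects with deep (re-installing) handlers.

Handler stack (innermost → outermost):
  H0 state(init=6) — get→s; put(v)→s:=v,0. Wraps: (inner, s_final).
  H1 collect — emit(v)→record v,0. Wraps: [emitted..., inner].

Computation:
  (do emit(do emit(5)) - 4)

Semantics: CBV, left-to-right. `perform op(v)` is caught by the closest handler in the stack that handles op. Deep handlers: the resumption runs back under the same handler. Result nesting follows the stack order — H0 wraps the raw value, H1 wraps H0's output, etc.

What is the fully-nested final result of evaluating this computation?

Step-by-step:
emit(5) @ H1 ⇒ out+=5
emit(0) @ H1 ⇒ out+=0
H0 returns (-4, 6)
H1 returns [5, 0, (-4, 6)]
= [5, 0, (-4, 6)]

Answer: [5, 0, (-4, 6)]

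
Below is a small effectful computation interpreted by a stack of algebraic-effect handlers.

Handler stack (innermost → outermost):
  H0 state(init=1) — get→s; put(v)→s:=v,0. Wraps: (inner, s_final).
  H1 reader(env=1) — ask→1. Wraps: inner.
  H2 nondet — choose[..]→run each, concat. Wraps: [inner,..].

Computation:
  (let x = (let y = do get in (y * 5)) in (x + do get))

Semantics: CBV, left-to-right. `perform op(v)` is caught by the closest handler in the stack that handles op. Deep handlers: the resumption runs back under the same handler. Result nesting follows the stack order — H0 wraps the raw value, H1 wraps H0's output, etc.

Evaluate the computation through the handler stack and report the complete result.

Step-by-step:
get @ H0 ⇒ 1
get @ H0 ⇒ 1
H0 returns (6, 1)
H1 returns (6, 1)
H2 returns [(6, 1)]
= [(6, 1)]

Answer: [(6, 1)]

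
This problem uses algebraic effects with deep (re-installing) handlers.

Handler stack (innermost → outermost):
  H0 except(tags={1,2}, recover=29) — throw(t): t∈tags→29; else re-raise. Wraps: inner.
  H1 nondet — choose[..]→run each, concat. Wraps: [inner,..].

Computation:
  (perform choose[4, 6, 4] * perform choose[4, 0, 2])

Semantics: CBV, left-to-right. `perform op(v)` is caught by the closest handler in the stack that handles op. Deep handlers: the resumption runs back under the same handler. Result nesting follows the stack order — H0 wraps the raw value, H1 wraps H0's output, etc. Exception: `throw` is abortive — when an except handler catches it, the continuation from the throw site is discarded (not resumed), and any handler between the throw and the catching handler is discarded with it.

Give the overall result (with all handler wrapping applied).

Step-by-step:
choose[4, 6, 4] @ H1
  branch[0] choose=4:
    choose[4, 0, 2] @ H1
      branch[0] choose=4:
        H0 returns 16
        H1 returns [16]
      branch[1] choose=0:
        H0 returns 0
        H1 returns [0]
      branch[2] choose=2:
        H0 returns 8
        H1 returns [8]
  branch[1] choose=6:
    choose[4, 0, 2] @ H1
      branch[0] choose=4:
        H0 returns 24
        H1 returns [24]
      branch[1] choose=0:
        H0 returns 0
        H1 returns [0]
      branch[2] choose=2:
        H0 returns 12
        H1 returns [12]
  branch[2] choose=4:
    choose[4, 0, 2] @ H1
      branch[0] choose=4:
        H0 returns 16
        H1 returns [16]
      branch[1] choose=0:
        H0 returns 0
        H1 returns [0]
      branch[2] choose=2:
        H0 returns 8
        H1 returns [8]
= [16, 0, 8, 24, 0, 12, 16, 0, 8]

Answer: [16, 0, 8, 24, 0, 12, 16, 0, 8]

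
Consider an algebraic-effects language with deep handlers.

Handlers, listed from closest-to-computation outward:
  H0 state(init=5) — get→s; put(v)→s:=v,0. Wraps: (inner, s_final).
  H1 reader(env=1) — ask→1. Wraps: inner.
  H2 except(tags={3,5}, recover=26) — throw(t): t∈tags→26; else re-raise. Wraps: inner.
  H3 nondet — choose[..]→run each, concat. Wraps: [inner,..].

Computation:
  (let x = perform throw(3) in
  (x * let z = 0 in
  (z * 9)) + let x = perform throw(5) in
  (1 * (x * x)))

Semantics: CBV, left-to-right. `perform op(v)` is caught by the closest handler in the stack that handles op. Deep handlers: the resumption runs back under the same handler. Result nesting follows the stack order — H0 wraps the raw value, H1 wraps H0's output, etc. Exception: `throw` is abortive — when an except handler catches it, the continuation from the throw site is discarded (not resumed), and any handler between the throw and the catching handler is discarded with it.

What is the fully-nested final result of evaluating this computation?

Working:
throw(3) @ H2 caught ⇒ 26
H3 returns [26]
= [26]

Answer: [26]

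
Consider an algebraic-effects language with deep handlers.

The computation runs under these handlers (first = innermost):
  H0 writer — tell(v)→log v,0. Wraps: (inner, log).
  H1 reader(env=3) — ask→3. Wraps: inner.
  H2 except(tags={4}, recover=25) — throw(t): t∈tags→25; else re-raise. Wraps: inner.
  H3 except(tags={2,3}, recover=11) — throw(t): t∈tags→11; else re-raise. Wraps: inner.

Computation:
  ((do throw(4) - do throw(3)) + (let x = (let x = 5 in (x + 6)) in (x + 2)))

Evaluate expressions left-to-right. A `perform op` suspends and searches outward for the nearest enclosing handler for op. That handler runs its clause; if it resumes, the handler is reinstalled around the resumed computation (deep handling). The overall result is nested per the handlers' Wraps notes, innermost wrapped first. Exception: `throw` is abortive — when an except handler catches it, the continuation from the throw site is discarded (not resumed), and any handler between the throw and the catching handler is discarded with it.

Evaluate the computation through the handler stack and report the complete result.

Working:
throw(4) @ H2 caught ⇒ 25
H3 returns 25
= 25

Answer: 25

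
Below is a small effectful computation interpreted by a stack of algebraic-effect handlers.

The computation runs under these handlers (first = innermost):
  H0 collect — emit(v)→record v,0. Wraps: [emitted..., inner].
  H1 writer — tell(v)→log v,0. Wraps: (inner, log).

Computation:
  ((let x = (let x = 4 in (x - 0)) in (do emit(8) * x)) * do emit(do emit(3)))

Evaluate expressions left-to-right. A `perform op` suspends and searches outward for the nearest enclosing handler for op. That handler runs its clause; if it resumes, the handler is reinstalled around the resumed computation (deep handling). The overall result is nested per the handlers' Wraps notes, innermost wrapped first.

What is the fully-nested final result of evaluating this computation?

Answer: ([8, 3, 0, 0], ())

Step-by-step:
emit(8) @ H0 ⇒ out+=8
emit(3) @ H0 ⇒ out+=3
emit(0) @ H0 ⇒ out+=0
H0 returns [8, 3, 0, 0]
H1 returns ([8, 3, 0, 0], ())
= ([8, 3, 0, 0], ())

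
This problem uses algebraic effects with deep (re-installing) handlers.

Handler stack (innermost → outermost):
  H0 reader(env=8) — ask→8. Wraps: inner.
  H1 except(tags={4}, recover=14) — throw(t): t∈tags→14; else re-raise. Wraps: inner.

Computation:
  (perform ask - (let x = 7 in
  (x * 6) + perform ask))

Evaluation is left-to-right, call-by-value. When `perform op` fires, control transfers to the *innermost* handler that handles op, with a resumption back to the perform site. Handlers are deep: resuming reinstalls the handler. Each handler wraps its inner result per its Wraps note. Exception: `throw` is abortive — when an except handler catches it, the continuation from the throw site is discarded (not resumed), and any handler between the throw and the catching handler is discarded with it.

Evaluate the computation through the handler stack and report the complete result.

Working:
ask @ H0 ⇒ 8
ask @ H0 ⇒ 8
H0 returns -42
H1 returns -42
= -42

Answer: -42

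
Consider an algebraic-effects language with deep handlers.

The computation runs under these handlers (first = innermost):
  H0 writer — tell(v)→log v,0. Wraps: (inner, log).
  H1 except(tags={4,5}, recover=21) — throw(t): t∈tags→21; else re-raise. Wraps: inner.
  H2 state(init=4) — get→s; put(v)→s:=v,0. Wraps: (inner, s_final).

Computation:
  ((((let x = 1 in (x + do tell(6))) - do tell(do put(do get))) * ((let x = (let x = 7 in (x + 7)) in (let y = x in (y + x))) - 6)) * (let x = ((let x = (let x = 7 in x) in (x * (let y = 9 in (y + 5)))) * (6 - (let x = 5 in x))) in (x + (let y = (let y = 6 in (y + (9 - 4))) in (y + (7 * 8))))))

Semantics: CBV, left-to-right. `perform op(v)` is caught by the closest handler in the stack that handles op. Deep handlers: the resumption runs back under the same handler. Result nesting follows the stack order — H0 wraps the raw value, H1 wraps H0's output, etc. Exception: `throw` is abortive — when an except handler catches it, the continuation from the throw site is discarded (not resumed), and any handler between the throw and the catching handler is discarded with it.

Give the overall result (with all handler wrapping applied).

Step-by-step:
tell(6) @ H0 ⇒ log+=6
get @ H2 ⇒ 4
put(4) @ H2 ⇒ s:=4
tell(0) @ H0 ⇒ log+=0
H0 returns (3630, (6, 0))
H1 returns (3630, (6, 0))
H2 returns ((3630, (6, 0)), 4)
= ((3630, (6, 0)), 4)

Answer: ((3630, (6, 0)), 4)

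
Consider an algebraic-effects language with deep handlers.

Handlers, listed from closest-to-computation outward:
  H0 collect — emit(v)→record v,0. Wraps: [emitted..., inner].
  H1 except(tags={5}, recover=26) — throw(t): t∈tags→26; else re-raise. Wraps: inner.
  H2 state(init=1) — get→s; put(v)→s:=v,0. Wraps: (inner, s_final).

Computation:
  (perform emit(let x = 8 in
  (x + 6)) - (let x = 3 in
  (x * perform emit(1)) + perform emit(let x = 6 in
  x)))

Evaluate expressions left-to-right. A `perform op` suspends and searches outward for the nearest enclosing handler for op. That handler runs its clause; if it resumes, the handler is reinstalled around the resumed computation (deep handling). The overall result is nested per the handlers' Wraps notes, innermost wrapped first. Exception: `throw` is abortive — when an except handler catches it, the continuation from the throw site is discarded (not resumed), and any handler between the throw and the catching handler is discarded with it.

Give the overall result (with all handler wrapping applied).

Working:
emit(14) @ H0 ⇒ out+=14
emit(1) @ H0 ⇒ out+=1
emit(6) @ H0 ⇒ out+=6
H0 returns [14, 1, 6, 0]
H1 returns [14, 1, 6, 0]
H2 returns ([14, 1, 6, 0], 1)
= ([14, 1, 6, 0], 1)

Answer: ([14, 1, 6, 0], 1)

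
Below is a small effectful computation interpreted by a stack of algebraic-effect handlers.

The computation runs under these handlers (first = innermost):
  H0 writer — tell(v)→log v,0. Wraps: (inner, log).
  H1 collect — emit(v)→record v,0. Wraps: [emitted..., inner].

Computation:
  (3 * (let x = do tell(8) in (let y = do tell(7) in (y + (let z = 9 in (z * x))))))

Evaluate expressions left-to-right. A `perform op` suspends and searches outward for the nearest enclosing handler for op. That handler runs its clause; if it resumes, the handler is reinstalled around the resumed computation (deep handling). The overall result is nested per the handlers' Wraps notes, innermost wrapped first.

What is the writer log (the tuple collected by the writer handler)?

Working:
tell(8) @ H0 ⇒ log+=8
tell(7) @ H0 ⇒ log+=7
H0 returns (0, (8, 7))
H1 returns [(0, (8, 7))]
= [(0, (8, 7))]

Answer: (8, 7)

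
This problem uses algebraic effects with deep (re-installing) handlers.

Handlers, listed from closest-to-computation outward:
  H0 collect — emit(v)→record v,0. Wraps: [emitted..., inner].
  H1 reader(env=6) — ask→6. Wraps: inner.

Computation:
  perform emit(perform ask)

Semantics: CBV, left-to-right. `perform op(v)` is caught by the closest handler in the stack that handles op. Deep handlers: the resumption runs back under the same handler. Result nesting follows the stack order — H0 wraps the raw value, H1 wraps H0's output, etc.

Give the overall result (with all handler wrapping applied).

Answer: [6, 0]

Working:
ask @ H1 ⇒ 6
emit(6) @ H0 ⇒ out+=6
H0 returns [6, 0]
H1 returns [6, 0]
= [6, 0]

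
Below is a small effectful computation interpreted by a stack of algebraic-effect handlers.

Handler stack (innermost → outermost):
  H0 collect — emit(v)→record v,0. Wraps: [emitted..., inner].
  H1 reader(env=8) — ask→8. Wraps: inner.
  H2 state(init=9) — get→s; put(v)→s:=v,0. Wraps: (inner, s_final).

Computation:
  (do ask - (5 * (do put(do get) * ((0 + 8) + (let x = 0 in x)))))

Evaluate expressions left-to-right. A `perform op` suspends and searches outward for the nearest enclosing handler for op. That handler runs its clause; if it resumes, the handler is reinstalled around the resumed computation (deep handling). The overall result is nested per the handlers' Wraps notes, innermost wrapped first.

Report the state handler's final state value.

Working:
ask @ H1 ⇒ 8
get @ H2 ⇒ 9
put(9) @ H2 ⇒ s:=9
H0 returns [8]
H1 returns [8]
H2 returns ([8], 9)
= ([8], 9)

Answer: 9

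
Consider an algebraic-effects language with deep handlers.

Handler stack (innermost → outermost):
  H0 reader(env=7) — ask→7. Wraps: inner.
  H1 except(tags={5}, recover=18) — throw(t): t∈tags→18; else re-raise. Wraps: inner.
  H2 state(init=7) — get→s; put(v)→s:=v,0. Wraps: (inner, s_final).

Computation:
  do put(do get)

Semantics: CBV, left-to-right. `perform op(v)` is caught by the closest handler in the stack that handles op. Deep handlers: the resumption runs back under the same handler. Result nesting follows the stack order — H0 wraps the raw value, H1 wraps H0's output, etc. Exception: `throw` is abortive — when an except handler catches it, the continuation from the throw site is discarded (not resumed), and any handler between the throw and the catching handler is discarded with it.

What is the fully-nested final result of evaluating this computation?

Evaluation trace:
get @ H2 ⇒ 7
put(7) @ H2 ⇒ s:=7
H0 returns 0
H1 returns 0
H2 returns (0, 7)
= (0, 7)

Answer: (0, 7)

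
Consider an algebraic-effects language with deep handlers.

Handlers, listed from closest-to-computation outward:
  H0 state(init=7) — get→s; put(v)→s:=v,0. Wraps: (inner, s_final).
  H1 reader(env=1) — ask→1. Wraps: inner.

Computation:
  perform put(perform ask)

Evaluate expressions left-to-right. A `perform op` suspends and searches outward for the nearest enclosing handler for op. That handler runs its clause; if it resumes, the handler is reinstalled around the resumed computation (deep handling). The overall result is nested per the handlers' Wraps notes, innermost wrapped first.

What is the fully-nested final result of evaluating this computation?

Answer: (0, 1)

Step-by-step:
ask @ H1 ⇒ 1
put(1) @ H0 ⇒ s:=1
H0 returns (0, 1)
H1 returns (0, 1)
= (0, 1)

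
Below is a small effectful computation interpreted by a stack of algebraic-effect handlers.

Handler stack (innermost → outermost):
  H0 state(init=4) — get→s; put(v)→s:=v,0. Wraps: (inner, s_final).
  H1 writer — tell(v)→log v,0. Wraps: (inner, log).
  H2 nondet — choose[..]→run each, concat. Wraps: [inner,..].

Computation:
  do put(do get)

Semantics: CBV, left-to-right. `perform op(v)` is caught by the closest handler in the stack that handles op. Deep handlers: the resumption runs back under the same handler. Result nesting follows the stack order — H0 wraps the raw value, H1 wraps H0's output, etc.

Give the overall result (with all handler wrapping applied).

Answer: [((0, 4), ())]

Step-by-step:
get @ H0 ⇒ 4
put(4) @ H0 ⇒ s:=4
H0 returns (0, 4)
H1 returns ((0, 4), ())
H2 returns [((0, 4), ())]
= [((0, 4), ())]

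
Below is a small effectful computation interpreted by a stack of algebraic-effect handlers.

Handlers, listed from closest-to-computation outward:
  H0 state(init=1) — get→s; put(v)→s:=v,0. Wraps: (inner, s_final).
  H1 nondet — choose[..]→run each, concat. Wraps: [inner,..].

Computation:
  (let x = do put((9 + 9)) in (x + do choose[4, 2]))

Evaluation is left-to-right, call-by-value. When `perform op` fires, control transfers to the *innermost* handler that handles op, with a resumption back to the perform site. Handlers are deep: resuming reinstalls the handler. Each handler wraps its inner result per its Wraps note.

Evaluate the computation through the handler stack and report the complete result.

Evaluation trace:
put(18) @ H0 ⇒ s:=18
choose[4, 2] @ H1
  branch[0] choose=4:
    H0 returns (4, 18)
    H1 returns [(4, 18)]
  branch[1] choose=2:
    H0 returns (2, 18)
    H1 returns [(2, 18)]
= [(4, 18), (2, 18)]

Answer: [(4, 18), (2, 18)]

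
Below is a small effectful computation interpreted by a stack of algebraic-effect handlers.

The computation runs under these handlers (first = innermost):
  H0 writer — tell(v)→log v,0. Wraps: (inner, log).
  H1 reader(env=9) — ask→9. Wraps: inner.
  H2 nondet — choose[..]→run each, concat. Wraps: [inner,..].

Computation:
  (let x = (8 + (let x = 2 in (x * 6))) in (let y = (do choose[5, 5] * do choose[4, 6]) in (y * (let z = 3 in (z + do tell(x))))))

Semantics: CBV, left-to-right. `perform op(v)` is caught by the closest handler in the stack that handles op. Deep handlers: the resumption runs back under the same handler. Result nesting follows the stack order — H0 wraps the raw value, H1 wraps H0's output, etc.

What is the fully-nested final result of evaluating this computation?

Answer: [(60, (20)), (90, (20)), (60, (20)), (90, (20))]

Evaluation trace:
choose[5, 5] @ H2
  branch[0] choose=5:
    choose[4, 6] @ H2
      branch[0] choose=4:
        tell(20) @ H0 ⇒ log+=20
        H0 returns (60, (20))
        H1 returns (60, (20))
        H2 returns [(60, (20))]
      branch[1] choose=6:
        tell(20) @ H0 ⇒ log+=20
        H0 returns (90, (20))
        H1 returns (90, (20))
        H2 returns [(90, (20))]
  branch[1] choose=5:
    choose[4, 6] @ H2
      branch[0] choose=4:
        tell(20) @ H0 ⇒ log+=20
        H0 returns (60, (20))
        H1 returns (60, (20))
        H2 returns [(60, (20))]
      branch[1] choose=6:
        tell(20) @ H0 ⇒ log+=20
        H0 returns (90, (20))
        H1 returns (90, (20))
        H2 returns [(90, (20))]
= [(60, (20)), (90, (20)), (60, (20)), (90, (20))]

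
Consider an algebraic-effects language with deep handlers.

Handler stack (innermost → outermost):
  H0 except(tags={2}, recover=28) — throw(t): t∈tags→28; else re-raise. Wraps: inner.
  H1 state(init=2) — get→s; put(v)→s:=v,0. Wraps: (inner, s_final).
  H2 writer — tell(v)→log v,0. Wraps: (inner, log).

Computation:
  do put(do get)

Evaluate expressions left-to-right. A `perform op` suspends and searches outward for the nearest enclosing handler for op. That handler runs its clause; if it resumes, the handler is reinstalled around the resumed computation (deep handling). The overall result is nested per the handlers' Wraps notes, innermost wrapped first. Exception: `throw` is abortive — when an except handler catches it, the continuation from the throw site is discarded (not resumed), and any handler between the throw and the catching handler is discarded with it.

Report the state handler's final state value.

Answer: 2

Working:
get @ H1 ⇒ 2
put(2) @ H1 ⇒ s:=2
H0 returns 0
H1 returns (0, 2)
H2 returns ((0, 2), ())
= ((0, 2), ())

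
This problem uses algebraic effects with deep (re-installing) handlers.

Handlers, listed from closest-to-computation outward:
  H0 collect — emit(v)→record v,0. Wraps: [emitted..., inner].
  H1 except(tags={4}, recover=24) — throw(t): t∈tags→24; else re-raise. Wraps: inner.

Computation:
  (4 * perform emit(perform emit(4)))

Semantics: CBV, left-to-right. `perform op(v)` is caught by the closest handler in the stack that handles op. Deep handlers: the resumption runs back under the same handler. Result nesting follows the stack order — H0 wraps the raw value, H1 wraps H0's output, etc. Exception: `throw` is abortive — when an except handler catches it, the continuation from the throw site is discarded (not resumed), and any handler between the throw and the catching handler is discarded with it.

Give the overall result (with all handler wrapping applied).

Step-by-step:
emit(4) @ H0 ⇒ out+=4
emit(0) @ H0 ⇒ out+=0
H0 returns [4, 0, 0]
H1 returns [4, 0, 0]
= [4, 0, 0]

Answer: [4, 0, 0]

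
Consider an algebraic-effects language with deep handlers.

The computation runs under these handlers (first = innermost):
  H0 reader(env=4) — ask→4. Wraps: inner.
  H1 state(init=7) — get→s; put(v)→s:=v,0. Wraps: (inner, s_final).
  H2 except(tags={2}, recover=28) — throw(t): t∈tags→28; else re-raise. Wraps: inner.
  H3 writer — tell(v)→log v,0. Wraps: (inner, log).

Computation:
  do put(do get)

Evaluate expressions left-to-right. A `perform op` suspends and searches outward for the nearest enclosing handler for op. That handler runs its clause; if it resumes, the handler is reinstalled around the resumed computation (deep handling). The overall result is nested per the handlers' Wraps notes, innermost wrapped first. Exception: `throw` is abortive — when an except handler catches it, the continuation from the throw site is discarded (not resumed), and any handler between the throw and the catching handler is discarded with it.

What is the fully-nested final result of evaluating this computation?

Evaluation trace:
get @ H1 ⇒ 7
put(7) @ H1 ⇒ s:=7
H0 returns 0
H1 returns (0, 7)
H2 returns (0, 7)
H3 returns ((0, 7), ())
= ((0, 7), ())

Answer: ((0, 7), ())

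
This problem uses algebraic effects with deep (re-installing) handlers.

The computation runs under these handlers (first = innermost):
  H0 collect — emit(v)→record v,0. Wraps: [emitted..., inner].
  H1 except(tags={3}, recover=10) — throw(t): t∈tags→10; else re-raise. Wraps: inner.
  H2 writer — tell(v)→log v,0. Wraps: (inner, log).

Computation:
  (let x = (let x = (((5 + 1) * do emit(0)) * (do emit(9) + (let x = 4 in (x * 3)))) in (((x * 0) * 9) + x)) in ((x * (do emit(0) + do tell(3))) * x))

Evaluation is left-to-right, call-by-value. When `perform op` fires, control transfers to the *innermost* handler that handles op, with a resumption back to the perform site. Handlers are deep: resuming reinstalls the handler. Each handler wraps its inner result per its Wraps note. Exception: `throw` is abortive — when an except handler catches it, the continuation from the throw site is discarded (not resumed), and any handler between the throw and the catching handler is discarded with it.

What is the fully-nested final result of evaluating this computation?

Answer: ([0, 9, 0, 0], (3))

Step-by-step:
emit(0) @ H0 ⇒ out+=0
emit(9) @ H0 ⇒ out+=9
emit(0) @ H0 ⇒ out+=0
tell(3) @ H2 ⇒ log+=3
H0 returns [0, 9, 0, 0]
H1 returns [0, 9, 0, 0]
H2 returns ([0, 9, 0, 0], (3))
= ([0, 9, 0, 0], (3))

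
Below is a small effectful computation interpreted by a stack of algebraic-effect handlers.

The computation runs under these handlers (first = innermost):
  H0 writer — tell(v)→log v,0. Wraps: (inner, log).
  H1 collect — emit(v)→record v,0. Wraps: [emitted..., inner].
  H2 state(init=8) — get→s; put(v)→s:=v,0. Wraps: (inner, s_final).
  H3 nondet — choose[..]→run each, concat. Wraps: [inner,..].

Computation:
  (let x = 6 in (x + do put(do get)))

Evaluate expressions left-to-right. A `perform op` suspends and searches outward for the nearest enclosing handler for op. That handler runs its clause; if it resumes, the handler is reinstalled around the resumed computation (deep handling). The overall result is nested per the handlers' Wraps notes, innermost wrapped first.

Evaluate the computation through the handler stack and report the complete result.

Answer: [([(6, ())], 8)]

Evaluation trace:
get @ H2 ⇒ 8
put(8) @ H2 ⇒ s:=8
H0 returns (6, ())
H1 returns [(6, ())]
H2 returns ([(6, ())], 8)
H3 returns [([(6, ())], 8)]
= [([(6, ())], 8)]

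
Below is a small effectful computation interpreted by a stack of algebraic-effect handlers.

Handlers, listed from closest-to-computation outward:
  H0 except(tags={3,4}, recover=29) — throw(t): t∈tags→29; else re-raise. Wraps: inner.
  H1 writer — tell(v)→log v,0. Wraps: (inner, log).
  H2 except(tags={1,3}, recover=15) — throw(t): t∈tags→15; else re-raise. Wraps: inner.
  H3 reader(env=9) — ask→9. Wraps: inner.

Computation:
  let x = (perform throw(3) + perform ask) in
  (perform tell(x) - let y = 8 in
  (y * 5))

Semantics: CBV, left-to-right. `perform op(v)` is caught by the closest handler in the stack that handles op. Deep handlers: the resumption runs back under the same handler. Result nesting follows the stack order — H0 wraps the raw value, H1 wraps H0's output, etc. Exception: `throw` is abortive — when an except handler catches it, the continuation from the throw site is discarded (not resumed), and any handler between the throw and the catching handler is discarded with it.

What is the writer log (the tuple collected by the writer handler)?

Working:
throw(3) @ H0 caught ⇒ 29
H1 returns (29, ())
H2 returns (29, ())
H3 returns (29, ())
= (29, ())

Answer: ()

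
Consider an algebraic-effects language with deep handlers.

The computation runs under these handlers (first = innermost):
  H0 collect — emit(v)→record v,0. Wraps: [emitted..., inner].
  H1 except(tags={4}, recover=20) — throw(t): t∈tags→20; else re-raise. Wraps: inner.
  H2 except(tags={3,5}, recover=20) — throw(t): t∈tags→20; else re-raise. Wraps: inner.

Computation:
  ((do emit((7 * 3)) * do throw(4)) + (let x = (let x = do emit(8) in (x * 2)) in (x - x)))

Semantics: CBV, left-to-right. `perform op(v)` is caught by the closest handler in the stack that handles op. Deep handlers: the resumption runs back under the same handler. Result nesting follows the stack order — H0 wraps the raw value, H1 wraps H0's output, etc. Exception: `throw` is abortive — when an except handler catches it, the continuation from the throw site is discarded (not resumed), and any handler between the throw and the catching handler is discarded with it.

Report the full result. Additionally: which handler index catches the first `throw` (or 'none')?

Evaluation trace:
emit(21) @ H0 ⇒ out+=21
throw(4) @ H1 caught ⇒ 20
H2 returns 20
= 20

Answer: 20 ; first throw caught by: H1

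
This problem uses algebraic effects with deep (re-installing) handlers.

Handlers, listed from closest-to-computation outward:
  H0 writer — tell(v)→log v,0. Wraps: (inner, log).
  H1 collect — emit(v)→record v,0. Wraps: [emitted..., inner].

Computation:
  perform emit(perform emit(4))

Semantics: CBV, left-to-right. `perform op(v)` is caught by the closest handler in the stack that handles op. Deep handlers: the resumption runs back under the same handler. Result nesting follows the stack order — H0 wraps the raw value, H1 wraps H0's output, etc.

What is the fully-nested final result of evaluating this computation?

Answer: [4, 0, (0, ())]

Evaluation trace:
emit(4) @ H1 ⇒ out+=4
emit(0) @ H1 ⇒ out+=0
H0 returns (0, ())
H1 returns [4, 0, (0, ())]
= [4, 0, (0, ())]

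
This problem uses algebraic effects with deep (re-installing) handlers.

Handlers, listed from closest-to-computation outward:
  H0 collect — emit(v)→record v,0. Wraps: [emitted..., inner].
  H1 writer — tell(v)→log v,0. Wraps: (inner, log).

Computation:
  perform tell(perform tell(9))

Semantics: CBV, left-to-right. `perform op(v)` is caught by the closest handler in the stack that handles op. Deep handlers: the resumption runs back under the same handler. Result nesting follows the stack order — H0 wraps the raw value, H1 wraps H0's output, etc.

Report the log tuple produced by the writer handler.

Answer: (9, 0)

Step-by-step:
tell(9) @ H1 ⇒ log+=9
tell(0) @ H1 ⇒ log+=0
H0 returns [0]
H1 returns ([0], (9, 0))
= ([0], (9, 0))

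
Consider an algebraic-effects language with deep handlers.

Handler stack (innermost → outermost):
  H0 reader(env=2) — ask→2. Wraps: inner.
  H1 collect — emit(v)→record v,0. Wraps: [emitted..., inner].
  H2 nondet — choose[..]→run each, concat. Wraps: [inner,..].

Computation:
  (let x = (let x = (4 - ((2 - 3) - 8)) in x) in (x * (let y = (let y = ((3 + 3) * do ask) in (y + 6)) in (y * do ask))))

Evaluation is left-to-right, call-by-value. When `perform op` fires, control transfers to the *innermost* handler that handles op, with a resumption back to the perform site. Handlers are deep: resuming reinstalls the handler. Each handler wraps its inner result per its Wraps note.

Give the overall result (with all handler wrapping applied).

Answer: [[468]]

Evaluation trace:
ask @ H0 ⇒ 2
ask @ H0 ⇒ 2
H0 returns 468
H1 returns [468]
H2 returns [[468]]
= [[468]]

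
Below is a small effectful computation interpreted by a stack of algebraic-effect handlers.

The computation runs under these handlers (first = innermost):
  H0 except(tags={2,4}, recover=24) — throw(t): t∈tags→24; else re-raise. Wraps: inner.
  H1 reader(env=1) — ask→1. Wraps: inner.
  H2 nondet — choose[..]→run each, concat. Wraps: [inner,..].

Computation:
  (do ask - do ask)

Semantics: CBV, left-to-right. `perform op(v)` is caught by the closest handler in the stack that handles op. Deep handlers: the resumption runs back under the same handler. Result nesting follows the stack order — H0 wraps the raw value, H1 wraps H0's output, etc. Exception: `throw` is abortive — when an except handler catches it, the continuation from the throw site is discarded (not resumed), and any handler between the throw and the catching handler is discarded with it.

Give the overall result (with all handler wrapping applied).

Answer: [0]

Step-by-step:
ask @ H1 ⇒ 1
ask @ H1 ⇒ 1
H0 returns 0
H1 returns 0
H2 returns [0]
= [0]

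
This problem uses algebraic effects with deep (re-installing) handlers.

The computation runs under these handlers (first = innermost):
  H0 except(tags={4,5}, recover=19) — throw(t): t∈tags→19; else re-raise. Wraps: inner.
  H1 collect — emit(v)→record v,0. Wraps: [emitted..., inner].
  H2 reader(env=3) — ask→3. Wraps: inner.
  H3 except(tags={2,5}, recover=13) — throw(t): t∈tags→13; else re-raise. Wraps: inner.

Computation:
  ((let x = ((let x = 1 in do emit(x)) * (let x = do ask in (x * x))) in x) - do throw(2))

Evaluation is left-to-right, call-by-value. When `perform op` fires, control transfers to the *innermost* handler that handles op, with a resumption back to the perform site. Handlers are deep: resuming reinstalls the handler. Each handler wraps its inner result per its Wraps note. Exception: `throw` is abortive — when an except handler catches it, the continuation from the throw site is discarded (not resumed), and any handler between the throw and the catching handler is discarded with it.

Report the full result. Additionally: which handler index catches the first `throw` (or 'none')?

Working:
emit(1) @ H1 ⇒ out+=1
ask @ H2 ⇒ 3
throw(2) @ H0 re-raised
throw(2) @ H3 caught ⇒ 13
= 13

Answer: 13 ; first throw caught by: H3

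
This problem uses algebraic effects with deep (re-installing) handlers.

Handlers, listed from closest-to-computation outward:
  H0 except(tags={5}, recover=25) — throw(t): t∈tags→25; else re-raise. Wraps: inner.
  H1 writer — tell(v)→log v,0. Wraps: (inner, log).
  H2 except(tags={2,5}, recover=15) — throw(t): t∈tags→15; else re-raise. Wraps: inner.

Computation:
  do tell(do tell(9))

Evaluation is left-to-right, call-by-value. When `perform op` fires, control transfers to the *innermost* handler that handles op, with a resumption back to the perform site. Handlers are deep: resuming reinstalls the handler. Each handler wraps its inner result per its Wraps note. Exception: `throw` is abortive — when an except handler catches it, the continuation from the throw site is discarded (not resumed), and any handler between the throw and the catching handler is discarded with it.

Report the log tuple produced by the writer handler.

Answer: (9, 0)

Evaluation trace:
tell(9) @ H1 ⇒ log+=9
tell(0) @ H1 ⇒ log+=0
H0 returns 0
H1 returns (0, (9, 0))
H2 returns (0, (9, 0))
= (0, (9, 0))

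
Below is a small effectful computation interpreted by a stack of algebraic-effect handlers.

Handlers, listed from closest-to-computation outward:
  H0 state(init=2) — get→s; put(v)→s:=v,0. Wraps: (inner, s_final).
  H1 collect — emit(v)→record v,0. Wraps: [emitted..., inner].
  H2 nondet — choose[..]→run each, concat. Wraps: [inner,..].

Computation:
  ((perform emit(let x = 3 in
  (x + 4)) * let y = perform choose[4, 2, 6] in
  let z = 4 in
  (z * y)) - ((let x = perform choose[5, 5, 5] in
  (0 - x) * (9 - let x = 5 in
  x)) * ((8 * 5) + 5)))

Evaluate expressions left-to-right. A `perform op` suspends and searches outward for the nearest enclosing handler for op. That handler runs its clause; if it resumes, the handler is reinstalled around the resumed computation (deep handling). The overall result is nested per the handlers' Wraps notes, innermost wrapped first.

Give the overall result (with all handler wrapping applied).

Answer: [[7, (900, 2)], [7, (900, 2)], [7, (900, 2)], [7, (900, 2)], [7, (900, 2)], [7, (900, 2)], [7, (900, 2)], [7, (900, 2)], [7, (900, 2)]]

Evaluation trace:
emit(7) @ H1 ⇒ out+=7
choose[4, 2, 6] @ H2
  branch[0] choose=4:
    choose[5, 5, 5] @ H2
      branch[0] choose=5:
        H0 returns (900, 2)
        H1 returns [7, (900, 2)]
        H2 returns [[7, (900, 2)]]
      branch[1] choose=5:
        H0 returns (900, 2)
        H1 returns [7, (900, 2)]
        H2 returns [[7, (900, 2)]]
      branch[2] choose=5:
        H0 returns (900, 2)
        H1 returns [7, (900, 2)]
        H2 returns [[7, (900, 2)]]
  branch[1] choose=2:
    choose[5, 5, 5] @ H2
      branch[0] choose=5:
        H0 returns (900, 2)
        H1 returns [7, (900, 2)]
        H2 returns [[7, (900, 2)]]
      branch[1] choose=5:
        H0 returns (900, 2)
        H1 returns [7, (900, 2)]
        H2 returns [[7, (900, 2)]]
      branch[2] choose=5:
        H0 returns (900, 2)
        H1 returns [7, (900, 2)]
        H2 returns [[7, (900, 2)]]
  branch[2] choose=6:
    choose[5, 5, 5] @ H2
      branch[0] choose=5:
        H0 returns (900, 2)
        H1 returns [7, (900, 2)]
        H2 returns [[7, (900, 2)]]
      branch[1] choose=5:
        H0 returns (900, 2)
        H1 returns [7, (900, 2)]
        H2 returns [[7, (900, 2)]]
      branch[2] choose=5:
        H0 returns (900, 2)
        H1 returns [7, (900, 2)]
        H2 returns [[7, (900, 2)]]
= [[7, (900, 2)], [7, (900, 2)], [7, (900, 2)], [7, (900, 2)], [7, (900, 2)], [7, (900, 2)], [7, (900, 2)], [7, (900, 2)], [7, (900, 2)]]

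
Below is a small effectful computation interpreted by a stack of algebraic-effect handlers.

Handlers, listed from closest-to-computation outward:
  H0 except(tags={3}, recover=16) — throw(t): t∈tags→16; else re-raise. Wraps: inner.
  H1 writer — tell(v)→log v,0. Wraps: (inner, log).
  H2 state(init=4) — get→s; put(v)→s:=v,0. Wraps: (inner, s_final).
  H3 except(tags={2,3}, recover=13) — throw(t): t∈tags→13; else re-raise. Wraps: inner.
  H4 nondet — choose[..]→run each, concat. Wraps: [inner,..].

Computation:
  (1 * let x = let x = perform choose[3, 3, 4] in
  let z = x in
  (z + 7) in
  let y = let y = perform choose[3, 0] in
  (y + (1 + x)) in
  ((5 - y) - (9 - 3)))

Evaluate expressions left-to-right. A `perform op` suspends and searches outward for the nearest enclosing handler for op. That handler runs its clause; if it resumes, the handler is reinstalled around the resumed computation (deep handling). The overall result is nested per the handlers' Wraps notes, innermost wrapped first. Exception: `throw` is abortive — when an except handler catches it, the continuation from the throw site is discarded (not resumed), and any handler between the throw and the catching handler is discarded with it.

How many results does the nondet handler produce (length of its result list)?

Answer: 6

Step-by-step:
choose[3, 3, 4] @ H4
  branch[0] choose=3:
    choose[3, 0] @ H4
      branch[0] choose=3:
        H0 returns -15
        H1 returns (-15, ())
        H2 returns ((-15, ()), 4)
        H3 returns ((-15, ()), 4)
        H4 returns [((-15, ()), 4)]
      branch[1] choose=0:
        H0 returns -12
        H1 returns (-12, ())
        H2 returns ((-12, ()), 4)
        H3 returns ((-12, ()), 4)
        H4 returns [((-12, ()), 4)]
  branch[1] choose=3:
    choose[3, 0] @ H4
      branch[0] choose=3:
        H0 returns -15
        H1 returns (-15, ())
        H2 returns ((-15, ()), 4)
        H3 returns ((-15, ()), 4)
        H4 returns [((-15, ()), 4)]
      branch[1] choose=0:
        H0 returns -12
        H1 returns (-12, ())
        H2 returns ((-12, ()), 4)
        H3 returns ((-12, ()), 4)
        H4 returns [((-12, ()), 4)]
  branch[2] choose=4:
    choose[3, 0] @ H4
      branch[0] choose=3:
        H0 returns -16
        H1 returns (-16, ())
        H2 returns ((-16, ()), 4)
        H3 returns ((-16, ()), 4)
        H4 returns [((-16, ()), 4)]
      branch[1] choose=0:
        H0 returns -13
        H1 returns (-13, ())
        H2 returns ((-13, ()), 4)
        H3 returns ((-13, ()), 4)
        H4 returns [((-13, ()), 4)]
= [((-15, ()), 4), ((-12, ()), 4), ((-15, ()), 4), ((-12, ()), 4), ((-16, ()), 4), ((-13, ()), 4)]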